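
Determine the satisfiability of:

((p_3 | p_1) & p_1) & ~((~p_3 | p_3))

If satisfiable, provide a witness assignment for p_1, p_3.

UNSATISFIABLE

The conjunct ~((~p_3 | p_3)) is unsatisfiable on its own:
  p_3=F: evaluates to False.
  p_3=T: evaluates to False.
So the whole conjunction is unsatisfiable.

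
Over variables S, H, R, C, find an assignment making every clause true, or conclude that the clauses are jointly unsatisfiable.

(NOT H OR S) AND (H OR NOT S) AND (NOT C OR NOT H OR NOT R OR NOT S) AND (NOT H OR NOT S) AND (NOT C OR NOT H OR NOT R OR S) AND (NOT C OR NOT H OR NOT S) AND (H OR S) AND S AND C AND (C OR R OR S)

Unsatisfiable — no assignment works.

Case S = True:
  (H OR NOT S) forces H = True.
  Clause (NOT H OR NOT S) is falsified — contradiction.
Case S = False:
  Clause (S) is falsified — contradiction.
Both cases fail, so the formula is unsatisfiable.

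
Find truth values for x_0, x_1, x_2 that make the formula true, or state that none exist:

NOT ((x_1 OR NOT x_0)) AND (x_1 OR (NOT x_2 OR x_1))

x_0 = True, x_1 = False, x_2 = False

  NOT ((x_1 OR NOT x_0)) = True
    x_1 OR NOT x_0 = False
      NOT x_0 = False
  x_1 OR (NOT x_2 OR x_1) = True
    NOT x_2 OR x_1 = True
      NOT x_2 = True
Both conjuncts True, so the formula holds.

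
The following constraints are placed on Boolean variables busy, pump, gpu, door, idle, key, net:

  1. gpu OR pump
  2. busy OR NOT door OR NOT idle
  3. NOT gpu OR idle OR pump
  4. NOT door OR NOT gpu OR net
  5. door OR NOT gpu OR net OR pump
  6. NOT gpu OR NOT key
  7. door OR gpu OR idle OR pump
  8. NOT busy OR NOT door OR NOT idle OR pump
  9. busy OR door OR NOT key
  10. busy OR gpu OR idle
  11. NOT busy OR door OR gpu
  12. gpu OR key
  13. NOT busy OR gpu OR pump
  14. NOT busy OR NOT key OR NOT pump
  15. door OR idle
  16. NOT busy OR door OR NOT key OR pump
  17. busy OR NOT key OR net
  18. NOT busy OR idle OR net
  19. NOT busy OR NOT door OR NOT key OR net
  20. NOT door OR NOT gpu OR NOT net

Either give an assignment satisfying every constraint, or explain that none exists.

Set busy = False.
Set pump = True.
Try gpu = False:
  (busy OR gpu OR idle) forces idle = True.
  (busy OR NOT door OR NOT idle) forces door = False.
  (busy OR door OR NOT key) forces key = False.
  clause (gpu OR key) is falsified — backtrack.
So gpu = True.
  then (NOT gpu OR NOT key) forces key = False.
Set door = False.
  then (door OR idle) forces idle = True.
Set net = False.
All clauses satisfied.

busy = False, pump = True, gpu = True, door = False, idle = True, key = False, net = False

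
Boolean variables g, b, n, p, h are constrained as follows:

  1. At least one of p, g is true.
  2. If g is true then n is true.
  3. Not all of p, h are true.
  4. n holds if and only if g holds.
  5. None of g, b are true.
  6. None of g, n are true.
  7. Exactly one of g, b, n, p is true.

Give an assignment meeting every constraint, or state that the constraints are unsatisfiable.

g = False, b = False, n = False, p = True, h = False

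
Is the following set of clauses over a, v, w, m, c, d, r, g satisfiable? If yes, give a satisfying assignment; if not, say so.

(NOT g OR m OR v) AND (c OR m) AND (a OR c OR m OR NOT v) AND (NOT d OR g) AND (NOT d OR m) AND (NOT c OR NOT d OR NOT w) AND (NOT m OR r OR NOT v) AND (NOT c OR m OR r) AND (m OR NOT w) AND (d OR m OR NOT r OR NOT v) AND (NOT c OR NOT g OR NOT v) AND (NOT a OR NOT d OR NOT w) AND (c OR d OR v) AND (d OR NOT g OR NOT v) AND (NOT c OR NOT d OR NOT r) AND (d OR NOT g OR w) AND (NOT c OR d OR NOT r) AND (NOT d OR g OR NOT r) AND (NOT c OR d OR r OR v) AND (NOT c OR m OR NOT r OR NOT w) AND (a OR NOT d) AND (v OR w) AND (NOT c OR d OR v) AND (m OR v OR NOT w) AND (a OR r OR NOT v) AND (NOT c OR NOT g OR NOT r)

Set a = False.
  then (a OR NOT d) forces d = False.
Try v = False:
  (c OR d OR v) forces c = True.
  clause (NOT c OR d OR v) is falsified — backtrack.
So v = True.
  then (d OR NOT g OR NOT v) forces g = False.
  then (a OR r OR NOT v) forces r = True.
  then (d OR m OR NOT r OR NOT v) forces m = True.
  then (NOT c OR d OR NOT r) forces c = False.
Set w = False.
All clauses satisfied.

a: False; v: True; w: False; m: True; c: False; d: False; r: True; g: False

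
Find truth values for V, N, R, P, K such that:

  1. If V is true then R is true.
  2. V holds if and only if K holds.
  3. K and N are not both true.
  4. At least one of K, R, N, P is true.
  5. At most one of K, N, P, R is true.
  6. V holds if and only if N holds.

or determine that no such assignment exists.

V = False, N = False, R = False, P = True, K = False

  (1) V=F ⇒ R: vacuous ✓
  (2) V=F, K=F — same ✓
  (3) K=F, N=F — not both ✓
  (4) {K, R, N, P}: 1 true — at least one ✓
  (5) {K, N, P, R}: 1 true — at most one ✓
  (6) V=F, N=F — same ✓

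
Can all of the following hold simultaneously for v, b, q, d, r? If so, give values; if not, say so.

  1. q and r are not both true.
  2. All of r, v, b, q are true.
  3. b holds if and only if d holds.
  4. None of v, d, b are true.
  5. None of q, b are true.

Case v = True:
  Constraint (4) is violated (v=T) — contradiction.
Case v = False:
  Constraint (2) is violated (v=F) — contradiction.
Both cases fail — unsatisfiable.

Unsatisfiable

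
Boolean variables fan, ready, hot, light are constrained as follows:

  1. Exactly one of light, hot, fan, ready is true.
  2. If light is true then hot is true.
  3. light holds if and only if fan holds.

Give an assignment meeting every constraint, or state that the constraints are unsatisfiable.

fan: False, ready: True, hot: False, light: False

  (1) {light, hot, fan, ready}: 1 true — exactly one ✓
  (2) light=F ⇒ hot: vacuous ✓
  (3) light=F, fan=F — same ✓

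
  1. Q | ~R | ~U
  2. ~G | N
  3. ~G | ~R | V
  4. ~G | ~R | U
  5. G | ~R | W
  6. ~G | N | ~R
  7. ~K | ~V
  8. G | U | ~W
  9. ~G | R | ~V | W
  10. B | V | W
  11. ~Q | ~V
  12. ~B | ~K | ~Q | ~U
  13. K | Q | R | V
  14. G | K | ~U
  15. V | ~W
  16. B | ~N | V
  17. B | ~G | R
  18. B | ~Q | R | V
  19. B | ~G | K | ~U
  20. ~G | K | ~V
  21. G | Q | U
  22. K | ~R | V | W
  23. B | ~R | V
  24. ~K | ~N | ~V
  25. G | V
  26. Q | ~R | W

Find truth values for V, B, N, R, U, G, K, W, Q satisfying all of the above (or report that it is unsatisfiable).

V = False, B = True, N = True, R = False, U = True, G = True, K = False, W = False, Q = True

Try V = True:
  (~K | ~V) forces K = False.
  (~Q | ~V) forces Q = False.
  (~G | K | ~V) forces G = False.
  (G | K | ~U) forces U = False.
  clause (G | Q | U) is falsified — backtrack.
So V = False.
  then (V | ~W) forces W = False.
  then (G | V) forces G = True.
  then (~G | N) forces N = True.
  then (~G | ~R | V) forces R = False.
  then (B | V | W) forces B = True.
Set U = True.
Set K = False.
  then (K | Q | R | V) forces Q = True.
All clauses satisfied.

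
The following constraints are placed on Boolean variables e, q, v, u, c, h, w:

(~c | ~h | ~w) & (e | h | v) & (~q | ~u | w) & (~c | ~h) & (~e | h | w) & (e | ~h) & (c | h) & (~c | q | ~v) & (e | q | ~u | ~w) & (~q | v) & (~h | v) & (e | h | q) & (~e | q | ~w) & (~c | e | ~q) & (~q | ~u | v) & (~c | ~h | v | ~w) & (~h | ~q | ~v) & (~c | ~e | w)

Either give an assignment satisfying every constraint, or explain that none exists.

Try e = False:
  (e | ~h) forces h = False.
  (e | h | v) forces v = True.
  (c | h) forces c = True.
  (~c | q | ~v) forces q = True.
  clause (~c | e | ~q) is falsified — backtrack.
So e = True.
Set q = False.
  then (~e | q | ~w) forces w = False.
  then (~c | ~e | w) forces c = False.
  then (~e | h | w) forces h = True.
  then (~h | v) forces v = True.
Set u = True.
All clauses satisfied.

e=T; q=F; v=T; u=T; c=F; h=T; w=F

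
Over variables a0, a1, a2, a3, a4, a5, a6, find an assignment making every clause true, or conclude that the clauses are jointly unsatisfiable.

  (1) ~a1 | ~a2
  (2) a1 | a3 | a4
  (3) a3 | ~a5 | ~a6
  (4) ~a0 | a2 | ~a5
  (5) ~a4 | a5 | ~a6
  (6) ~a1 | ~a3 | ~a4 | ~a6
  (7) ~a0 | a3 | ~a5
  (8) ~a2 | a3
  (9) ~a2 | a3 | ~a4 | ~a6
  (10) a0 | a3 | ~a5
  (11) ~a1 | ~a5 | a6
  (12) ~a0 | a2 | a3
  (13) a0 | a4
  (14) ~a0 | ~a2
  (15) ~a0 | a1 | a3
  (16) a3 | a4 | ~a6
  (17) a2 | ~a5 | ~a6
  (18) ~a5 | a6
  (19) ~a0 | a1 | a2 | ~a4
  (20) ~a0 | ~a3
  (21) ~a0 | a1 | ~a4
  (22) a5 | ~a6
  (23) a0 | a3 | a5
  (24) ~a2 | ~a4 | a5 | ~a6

Set a0 = False.
  then (a0 | a4) forces a4 = True.
Set a1 = False.
Set a2 = False.
Try a3 = False:
  (a0 | a3 | ~a5) forces a5 = False.
  clause (a0 | a3 | a5) is falsified — backtrack.
So a3 = True.
Set a5 = False.
  then (~a4 | a5 | ~a6) forces a6 = False.
All clauses satisfied.

a0 = False, a1 = False, a2 = False, a3 = True, a4 = True, a5 = False, a6 = False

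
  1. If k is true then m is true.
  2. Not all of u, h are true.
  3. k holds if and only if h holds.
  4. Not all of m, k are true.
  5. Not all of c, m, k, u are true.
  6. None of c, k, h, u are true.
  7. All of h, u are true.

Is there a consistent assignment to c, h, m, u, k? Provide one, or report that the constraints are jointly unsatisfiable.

Case h = True:
  Constraint (6) is violated (h=T) — contradiction.
Case h = False:
  Constraint (7) is violated (h=F) — contradiction.
Both cases fail — unsatisfiable.

The formula is unsatisfiable.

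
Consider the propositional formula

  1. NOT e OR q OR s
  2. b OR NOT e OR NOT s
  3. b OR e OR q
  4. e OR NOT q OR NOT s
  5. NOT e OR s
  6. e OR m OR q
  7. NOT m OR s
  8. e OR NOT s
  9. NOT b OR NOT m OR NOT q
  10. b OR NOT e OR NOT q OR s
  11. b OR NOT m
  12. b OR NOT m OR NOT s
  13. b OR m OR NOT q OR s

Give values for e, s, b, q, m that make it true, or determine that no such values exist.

e = False, s = False, b = True, q = True, m = False

Set e = False.
  then (e OR NOT s) forces s = False.
  then (NOT m OR s) forces m = False.
  then (e OR m OR q) forces q = True.
  then (b OR m OR NOT q OR s) forces b = True.
All clauses satisfied.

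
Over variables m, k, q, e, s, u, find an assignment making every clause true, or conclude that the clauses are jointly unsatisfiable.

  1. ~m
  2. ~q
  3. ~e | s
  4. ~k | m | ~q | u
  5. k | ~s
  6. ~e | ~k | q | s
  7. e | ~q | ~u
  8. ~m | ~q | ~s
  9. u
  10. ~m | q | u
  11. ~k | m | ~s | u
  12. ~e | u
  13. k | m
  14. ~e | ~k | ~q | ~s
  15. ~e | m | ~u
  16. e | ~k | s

Unit clause (~m) forces m = False.
Unit clause (~q) forces q = False.
Unit clause (u) forces u = True.
In (k | m) only k is left, so k = True.
In (~e | m | ~u) only ~e is left, so e = False.
In (e | ~k | s) only s is left, so s = True.
All clauses satisfied.

m: False, k: True, q: False, e: False, s: True, u: True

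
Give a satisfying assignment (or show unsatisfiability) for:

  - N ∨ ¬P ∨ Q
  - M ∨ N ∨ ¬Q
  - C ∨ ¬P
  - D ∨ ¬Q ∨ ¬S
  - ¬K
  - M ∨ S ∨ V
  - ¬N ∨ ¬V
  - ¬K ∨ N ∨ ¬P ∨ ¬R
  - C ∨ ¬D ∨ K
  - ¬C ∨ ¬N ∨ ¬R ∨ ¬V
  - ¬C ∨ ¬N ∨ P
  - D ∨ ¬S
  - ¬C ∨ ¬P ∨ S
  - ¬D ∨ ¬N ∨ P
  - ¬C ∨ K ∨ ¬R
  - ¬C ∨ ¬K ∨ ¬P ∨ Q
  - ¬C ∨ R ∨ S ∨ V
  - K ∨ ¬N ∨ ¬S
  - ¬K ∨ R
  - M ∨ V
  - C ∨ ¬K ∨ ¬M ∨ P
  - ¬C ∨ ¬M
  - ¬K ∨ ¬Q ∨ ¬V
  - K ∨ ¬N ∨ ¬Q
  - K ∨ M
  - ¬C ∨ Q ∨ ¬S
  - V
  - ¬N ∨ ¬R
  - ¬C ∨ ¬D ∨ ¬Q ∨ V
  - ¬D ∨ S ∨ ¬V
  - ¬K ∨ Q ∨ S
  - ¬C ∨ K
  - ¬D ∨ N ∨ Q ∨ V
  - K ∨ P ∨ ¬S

D = False, N = False, R = False, K = False, P = False, Q = False, M = True, C = False, S = False, V = True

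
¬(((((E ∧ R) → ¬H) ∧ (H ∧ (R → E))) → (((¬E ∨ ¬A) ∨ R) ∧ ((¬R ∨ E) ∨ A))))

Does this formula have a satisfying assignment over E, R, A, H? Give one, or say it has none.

E: True; R: False; A: True; H: True

  ¬(((((E ∧ R) → ¬H) ∧ (H ∧ (R → E))) → (((¬E ∨ ¬A) ∨ R) ∧ ((¬R ∨ E) ∨ A)))) = True
    (((E ∧ R) → ¬H) ∧ (H ∧ (R → E))) → (((¬E ∨ ¬A) ∨ R) ∧ ((¬R ∨ E) ∨ A)) = False
      ((E ∧ R) → ¬H) ∧ (H ∧ (R → E)) = True
        (E ∧ R) → ¬H = True
          E ∧ R = False
          ¬H = False
        H ∧ (R → E) = True
          R → E = True
      ((¬E ∨ ¬A) ∨ R) ∧ ((¬R ∨ E) ∨ A) = False
        (¬E ∨ ¬A) ∨ R = False
          ¬E ∨ ¬A = False
            ¬E = False
            ¬A = False
        (¬R ∨ E) ∨ A = True
          ¬R ∨ E = True
            ¬R = True
The formula evaluates to True.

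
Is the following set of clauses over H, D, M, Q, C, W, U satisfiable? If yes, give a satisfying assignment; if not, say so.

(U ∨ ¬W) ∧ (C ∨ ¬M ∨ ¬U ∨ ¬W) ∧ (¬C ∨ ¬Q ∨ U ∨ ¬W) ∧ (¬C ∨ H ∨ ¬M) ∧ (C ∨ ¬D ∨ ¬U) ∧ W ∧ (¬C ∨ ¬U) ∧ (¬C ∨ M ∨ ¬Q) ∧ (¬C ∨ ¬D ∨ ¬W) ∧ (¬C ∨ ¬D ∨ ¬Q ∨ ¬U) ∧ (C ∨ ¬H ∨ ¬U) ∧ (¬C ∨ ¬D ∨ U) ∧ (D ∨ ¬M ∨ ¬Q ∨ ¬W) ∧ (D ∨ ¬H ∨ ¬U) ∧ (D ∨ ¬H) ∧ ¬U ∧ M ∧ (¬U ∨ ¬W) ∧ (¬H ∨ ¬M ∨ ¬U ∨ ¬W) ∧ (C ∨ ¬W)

The formula is unsatisfiable.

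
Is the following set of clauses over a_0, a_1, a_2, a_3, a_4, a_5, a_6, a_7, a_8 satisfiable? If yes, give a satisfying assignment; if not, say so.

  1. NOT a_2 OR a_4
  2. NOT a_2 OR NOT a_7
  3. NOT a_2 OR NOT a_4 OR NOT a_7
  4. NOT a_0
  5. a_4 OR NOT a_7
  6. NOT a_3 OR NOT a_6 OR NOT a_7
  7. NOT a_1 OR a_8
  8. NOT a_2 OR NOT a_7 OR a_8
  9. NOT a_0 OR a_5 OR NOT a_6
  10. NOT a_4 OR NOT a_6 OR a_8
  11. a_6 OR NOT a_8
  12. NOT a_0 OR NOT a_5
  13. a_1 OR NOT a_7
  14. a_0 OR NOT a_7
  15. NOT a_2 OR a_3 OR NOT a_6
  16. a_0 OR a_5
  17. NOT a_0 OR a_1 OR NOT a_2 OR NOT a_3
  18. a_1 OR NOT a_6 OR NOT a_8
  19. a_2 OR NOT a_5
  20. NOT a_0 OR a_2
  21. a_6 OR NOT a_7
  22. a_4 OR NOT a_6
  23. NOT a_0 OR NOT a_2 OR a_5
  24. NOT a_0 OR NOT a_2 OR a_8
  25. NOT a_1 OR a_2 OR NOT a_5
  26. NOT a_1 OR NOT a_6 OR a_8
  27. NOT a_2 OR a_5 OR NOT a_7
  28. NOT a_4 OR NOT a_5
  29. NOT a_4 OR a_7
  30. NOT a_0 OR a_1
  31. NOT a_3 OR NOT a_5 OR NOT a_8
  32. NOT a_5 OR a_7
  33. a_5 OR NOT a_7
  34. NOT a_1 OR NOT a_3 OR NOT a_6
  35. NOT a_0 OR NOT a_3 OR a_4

No satisfying assignment exists.

Case a_0 = True:
  Clause (NOT a_0) is falsified — contradiction.
Case a_0 = False:
  (a_0 OR NOT a_7) forces a_7 = False.
  (a_0 OR a_5) forces a_5 = True.
  Clause (NOT a_5 OR a_7) is falsified — contradiction.
Both cases fail, so the formula is unsatisfiable.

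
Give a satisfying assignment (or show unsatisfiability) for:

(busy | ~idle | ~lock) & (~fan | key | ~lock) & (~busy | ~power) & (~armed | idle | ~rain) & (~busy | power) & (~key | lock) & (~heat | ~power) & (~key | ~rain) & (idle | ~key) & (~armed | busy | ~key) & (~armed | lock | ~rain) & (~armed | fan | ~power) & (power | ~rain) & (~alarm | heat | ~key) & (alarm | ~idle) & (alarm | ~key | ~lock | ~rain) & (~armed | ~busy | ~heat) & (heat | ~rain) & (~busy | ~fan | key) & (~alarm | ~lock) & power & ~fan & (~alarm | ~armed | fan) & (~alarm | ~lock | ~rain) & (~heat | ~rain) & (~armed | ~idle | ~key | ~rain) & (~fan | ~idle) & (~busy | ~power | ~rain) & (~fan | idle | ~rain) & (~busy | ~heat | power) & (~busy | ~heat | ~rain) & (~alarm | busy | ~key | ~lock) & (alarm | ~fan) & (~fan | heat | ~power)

Unit clause (power) forces power = True.
Unit clause (~fan) forces fan = False.
In (~busy | ~power) only ~busy is left, so busy = False.
In (~heat | ~power) only ~heat is left, so heat = False.
In (~armed | fan | ~power) only ~armed is left, so armed = False.
In (heat | ~rain) only ~rain is left, so rain = False.
Try key = True:
  (~key | lock) forces lock = True.
  (busy | ~idle | ~lock) forces idle = False.
  clause (idle | ~key) is falsified — backtrack.
So key = False.
Set idle = False.
Set lock = True.
  then (~alarm | ~lock) forces alarm = False.
All clauses satisfied.

key = False, rain = False, idle = False, heat = False, lock = True, busy = False, fan = False, alarm = False, power = True, armed = False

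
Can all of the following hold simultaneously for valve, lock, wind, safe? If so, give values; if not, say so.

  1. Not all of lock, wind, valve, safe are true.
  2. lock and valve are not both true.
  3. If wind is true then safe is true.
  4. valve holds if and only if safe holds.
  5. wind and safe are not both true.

valve = False, lock = False, wind = False, safe = False

  (1) {lock, wind, valve, safe}: 0/4 true — not all ✓
  (2) lock=F, valve=F — not both ✓
  (3) wind=F ⇒ safe: vacuous ✓
  (4) valve=F, safe=F — same ✓
  (5) wind=F, safe=F — not both ✓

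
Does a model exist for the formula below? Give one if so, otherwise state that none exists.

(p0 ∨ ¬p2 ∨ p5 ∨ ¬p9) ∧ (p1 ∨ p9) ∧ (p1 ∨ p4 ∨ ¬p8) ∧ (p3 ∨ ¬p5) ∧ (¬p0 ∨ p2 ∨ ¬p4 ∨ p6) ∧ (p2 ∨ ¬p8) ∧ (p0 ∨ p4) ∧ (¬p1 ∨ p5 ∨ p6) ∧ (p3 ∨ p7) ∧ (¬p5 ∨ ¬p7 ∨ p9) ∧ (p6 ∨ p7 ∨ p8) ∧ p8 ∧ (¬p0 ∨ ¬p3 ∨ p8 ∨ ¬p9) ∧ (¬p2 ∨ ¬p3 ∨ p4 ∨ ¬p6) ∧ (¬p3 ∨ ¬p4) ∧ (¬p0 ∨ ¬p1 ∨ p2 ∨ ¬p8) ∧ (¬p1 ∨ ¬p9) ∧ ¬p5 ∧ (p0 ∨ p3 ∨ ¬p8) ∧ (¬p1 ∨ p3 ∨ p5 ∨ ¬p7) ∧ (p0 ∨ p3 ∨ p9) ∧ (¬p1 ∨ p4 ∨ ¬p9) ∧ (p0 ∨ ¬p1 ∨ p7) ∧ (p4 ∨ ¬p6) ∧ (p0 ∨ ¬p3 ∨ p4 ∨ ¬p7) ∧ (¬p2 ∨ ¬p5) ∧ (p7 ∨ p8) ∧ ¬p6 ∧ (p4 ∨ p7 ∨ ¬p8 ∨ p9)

p0: True, p1: False, p2: True, p3: False, p4: True, p5: False, p6: False, p7: True, p8: True, p9: True

Unit clause (p8) forces p8 = True.
Unit clause (¬p5) forces p5 = False.
Unit clause (¬p6) forces p6 = False.
In (p2 ∨ ¬p8) only p2 is left, so p2 = True.
In (¬p1 ∨ p5 ∨ p6) only ¬p1 is left, so p1 = False.
In (p1 ∨ p9) only p9 is left, so p9 = True.
In (p1 ∨ p4 ∨ ¬p8) only p4 is left, so p4 = True.
In (¬p3 ∨ ¬p4) only ¬p3 is left, so p3 = False.
In (p0 ∨ p3 ∨ ¬p8) only p0 is left, so p0 = True.
In (p3 ∨ p7) only p7 is left, so p7 = True.
All clauses satisfied.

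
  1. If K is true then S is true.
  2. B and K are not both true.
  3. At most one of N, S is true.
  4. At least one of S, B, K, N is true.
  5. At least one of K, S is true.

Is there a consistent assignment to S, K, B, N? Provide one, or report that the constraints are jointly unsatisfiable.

S: True, K: False, B: True, N: False

  (1) K=F ⇒ S: vacuous ✓
  (2) B=T, K=F — not both ✓
  (3) {N, S}: 1 true — at most one ✓
  (4) {S, B, K, N}: 2 true — at least one ✓
  (5) {K, S}: 1 true — at least one ✓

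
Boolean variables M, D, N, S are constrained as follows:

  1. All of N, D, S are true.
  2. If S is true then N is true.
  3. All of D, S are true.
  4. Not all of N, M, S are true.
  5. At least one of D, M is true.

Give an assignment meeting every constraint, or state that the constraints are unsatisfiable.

M = False, D = True, N = True, S = True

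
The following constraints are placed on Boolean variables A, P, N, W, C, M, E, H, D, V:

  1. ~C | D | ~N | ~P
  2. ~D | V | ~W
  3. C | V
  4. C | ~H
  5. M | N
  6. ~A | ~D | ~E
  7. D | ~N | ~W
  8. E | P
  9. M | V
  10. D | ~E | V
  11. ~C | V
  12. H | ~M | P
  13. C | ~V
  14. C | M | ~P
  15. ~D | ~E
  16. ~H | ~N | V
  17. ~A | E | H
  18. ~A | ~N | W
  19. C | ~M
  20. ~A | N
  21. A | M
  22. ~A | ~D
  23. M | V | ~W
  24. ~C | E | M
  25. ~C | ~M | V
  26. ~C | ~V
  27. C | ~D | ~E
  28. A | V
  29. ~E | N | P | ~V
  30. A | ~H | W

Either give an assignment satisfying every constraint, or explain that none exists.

No satisfying assignment exists.

Case C = True:
  (~C | V) forces V = True.
  Clause (~C | ~V) is falsified — contradiction.
Case C = False:
  (C | V) forces V = True.
  Clause (C | ~V) is falsified — contradiction.
Both cases fail, so the formula is unsatisfiable.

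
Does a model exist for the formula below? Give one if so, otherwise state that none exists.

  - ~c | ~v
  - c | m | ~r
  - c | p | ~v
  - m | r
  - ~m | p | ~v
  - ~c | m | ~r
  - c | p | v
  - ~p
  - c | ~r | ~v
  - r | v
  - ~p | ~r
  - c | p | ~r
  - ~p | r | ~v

Unit clause (~p) forces p = False.
Set m = True.
  then (~m | p | ~v) forces v = False.
  then (c | p | v) forces c = True.
  then (r | v) forces r = True.
All clauses satisfied.

m: True, v: False, r: True, p: False, c: True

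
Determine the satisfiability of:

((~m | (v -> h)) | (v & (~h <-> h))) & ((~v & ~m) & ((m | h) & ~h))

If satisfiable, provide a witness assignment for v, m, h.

No satisfying assignment exists.

Case m = True: the conjunct ~m is False.
Case m = False: the formula simplifies to ~v & (h & ~h).
  h = True: the conjunct ~h is False.
  h = False: the conjunct h is False.
Both cases fail — unsatisfiable.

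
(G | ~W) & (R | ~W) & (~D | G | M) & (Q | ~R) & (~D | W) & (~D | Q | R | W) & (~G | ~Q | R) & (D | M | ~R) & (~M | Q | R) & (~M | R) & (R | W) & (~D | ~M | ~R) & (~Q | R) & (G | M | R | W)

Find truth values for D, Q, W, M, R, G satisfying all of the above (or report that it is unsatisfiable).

Set D = False.
Try Q = False:
  (Q | ~R) forces R = False.
  (R | ~W) forces W = False.
  clause (R | W) is falsified — backtrack.
So Q = True.
  then (~Q | R) forces R = True.
  then (D | M | ~R) forces M = True.
Set W = False.
Set G = True.
All clauses satisfied.

D = False; Q = True; W = False; M = True; R = True; G = True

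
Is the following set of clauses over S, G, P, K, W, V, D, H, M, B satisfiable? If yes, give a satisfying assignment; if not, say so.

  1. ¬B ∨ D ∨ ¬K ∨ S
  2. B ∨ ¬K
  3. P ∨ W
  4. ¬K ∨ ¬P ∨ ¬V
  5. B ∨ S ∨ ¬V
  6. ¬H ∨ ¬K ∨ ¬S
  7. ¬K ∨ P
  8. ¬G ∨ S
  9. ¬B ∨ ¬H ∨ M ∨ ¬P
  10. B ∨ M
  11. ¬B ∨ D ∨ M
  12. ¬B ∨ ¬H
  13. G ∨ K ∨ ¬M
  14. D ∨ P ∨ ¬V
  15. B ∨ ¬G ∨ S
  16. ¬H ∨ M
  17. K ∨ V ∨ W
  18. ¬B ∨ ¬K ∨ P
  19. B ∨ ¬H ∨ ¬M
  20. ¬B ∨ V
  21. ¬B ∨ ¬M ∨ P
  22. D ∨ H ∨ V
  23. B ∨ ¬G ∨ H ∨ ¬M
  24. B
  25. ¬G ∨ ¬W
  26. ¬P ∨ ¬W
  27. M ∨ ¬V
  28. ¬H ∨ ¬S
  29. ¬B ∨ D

S=T, G=T, P=T, K=F, W=F, V=T, D=T, H=F, M=T, B=T

Unit clause (B) forces B = True.
In (¬B ∨ D) only D is left, so D = True.
In (¬B ∨ ¬H) only ¬H is left, so H = False.
In (¬B ∨ V) only V is left, so V = True.
In (M ∨ ¬V) only M is left, so M = True.
In (¬B ∨ ¬M ∨ P) only P is left, so P = True.
In (¬P ∨ ¬W) only ¬W is left, so W = False.
In (¬K ∨ ¬P ∨ ¬V) only ¬K is left, so K = False.
In (G ∨ K ∨ ¬M) only G is left, so G = True.
In (¬G ∨ S) only S is left, so S = True.
All clauses satisfied.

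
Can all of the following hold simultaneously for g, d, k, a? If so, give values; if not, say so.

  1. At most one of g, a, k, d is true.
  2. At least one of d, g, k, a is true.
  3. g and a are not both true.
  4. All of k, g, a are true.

No satisfying assignment exists.

Case g = True:
  (1) with g=T forces a = False.
  Constraint (4) is violated (a=F) — contradiction.
Case g = False:
  Constraint (4) is violated (g=F) — contradiction.
Both cases fail — unsatisfiable.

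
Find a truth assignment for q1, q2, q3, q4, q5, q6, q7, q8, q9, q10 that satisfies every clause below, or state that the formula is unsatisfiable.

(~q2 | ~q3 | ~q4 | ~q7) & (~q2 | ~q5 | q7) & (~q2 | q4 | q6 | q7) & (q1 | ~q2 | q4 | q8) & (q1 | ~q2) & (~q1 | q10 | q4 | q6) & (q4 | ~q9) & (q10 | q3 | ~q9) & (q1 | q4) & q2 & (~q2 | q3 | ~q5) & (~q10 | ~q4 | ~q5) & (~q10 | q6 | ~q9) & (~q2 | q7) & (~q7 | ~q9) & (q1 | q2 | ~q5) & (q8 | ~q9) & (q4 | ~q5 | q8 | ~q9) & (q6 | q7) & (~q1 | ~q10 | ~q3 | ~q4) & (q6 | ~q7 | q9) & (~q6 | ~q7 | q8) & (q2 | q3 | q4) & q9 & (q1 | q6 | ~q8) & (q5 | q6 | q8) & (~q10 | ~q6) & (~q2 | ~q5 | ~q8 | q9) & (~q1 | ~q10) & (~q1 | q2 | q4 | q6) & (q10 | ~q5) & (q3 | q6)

No satisfying assignment exists.

Case q2 = True:
  (q1 | ~q2) forces q1 = True.
  (~q2 | q7) forces q7 = True.
  (~q7 | ~q9) forces q9 = False.
  Clause (q9) is falsified — contradiction.
Case q2 = False:
  Clause (q2) is falsified — contradiction.
Both cases fail, so the formula is unsatisfiable.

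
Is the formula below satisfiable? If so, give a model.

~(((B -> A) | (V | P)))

B=T, A=F, V=F, P=F

  ~(((B -> A) | (V | P))) = True
    (B -> A) | (V | P) = False
      B -> A = False
      V | P = False
The formula evaluates to True.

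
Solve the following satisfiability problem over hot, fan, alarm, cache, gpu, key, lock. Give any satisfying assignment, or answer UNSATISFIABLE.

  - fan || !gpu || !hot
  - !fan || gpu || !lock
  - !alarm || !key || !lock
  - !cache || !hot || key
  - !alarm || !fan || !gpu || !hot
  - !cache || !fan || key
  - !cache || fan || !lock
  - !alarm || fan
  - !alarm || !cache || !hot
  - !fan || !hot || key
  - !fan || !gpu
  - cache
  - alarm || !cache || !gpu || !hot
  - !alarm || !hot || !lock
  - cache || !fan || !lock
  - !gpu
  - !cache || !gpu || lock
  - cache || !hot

Unit clause (cache) forces cache = True.
Unit clause (!gpu) forces gpu = False.
Set hot = False.
Set fan = False.
  then (!cache || fan || !lock) forces lock = False.
  then (!alarm || fan) forces alarm = False.
Set key = False.
All clauses satisfied.

hot = False, fan = False, alarm = False, cache = True, gpu = False, key = False, lock = False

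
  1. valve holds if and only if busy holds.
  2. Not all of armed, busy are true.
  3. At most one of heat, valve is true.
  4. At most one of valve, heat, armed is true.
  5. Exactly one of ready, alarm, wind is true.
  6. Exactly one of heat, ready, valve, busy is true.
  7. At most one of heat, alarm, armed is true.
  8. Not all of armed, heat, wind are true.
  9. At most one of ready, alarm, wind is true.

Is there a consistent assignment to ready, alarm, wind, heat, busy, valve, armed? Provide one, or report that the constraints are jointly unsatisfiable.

ready = False; alarm = False; wind = True; heat = True; busy = False; valve = False; armed = False

  (1) valve=F, busy=F — same ✓
  (2) {armed, busy}: 0/2 true — not all ✓
  (3) {heat, valve}: 1 true — at most one ✓
  (4) {valve, heat, armed}: 1 true — at most one ✓
  (5) {ready, alarm, wind}: 1 true — exactly one ✓
  (6) {heat, ready, valve, busy}: 1 true — exactly one ✓
  (7) {heat, alarm, armed}: 1 true — at most one ✓
  (8) {armed, heat, wind}: 2/3 true — not all ✓
  (9) {ready, alarm, wind}: 1 true — at most one ✓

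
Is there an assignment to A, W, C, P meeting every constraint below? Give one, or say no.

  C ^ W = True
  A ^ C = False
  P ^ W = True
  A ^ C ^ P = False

A: False, W: True, C: False, P: False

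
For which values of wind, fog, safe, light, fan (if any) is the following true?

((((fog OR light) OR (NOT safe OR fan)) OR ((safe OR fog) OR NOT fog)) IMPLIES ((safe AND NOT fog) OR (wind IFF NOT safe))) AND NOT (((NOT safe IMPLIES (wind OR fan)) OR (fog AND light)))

Case safe = True: the conjunct NOT (((NOT safe IMPLIES (wind OR fan)) OR (fog AND light))) becomes NOT ((True OR (fog AND light))) = False.
Case safe = False: the formula simplifies to wind AND NOT (((wind OR fan) OR (fog AND light))).
  wind = True: the conjunct NOT (((wind OR fan) OR (fog AND light))) becomes NOT ((True OR (fog AND light))) = False.
  wind = False: the conjunct wind is False.
Both cases fail — unsatisfiable.

Unsatisfiable — no assignment works.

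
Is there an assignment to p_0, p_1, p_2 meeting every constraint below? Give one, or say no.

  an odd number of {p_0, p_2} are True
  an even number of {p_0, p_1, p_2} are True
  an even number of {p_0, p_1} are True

p_0 = True, p_1 = True, p_2 = False

{p_0, p_2}: 1 true → odd ✓
{p_0, p_1, p_2}: 2 true → even ✓
{p_0, p_1}: 2 true → even ✓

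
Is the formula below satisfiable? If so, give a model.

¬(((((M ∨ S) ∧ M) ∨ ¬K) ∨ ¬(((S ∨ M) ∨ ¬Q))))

S = True, K = True, Q = False, M = False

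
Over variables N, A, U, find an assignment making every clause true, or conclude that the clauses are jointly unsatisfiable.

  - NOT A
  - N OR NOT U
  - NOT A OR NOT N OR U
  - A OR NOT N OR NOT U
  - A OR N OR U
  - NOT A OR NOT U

N: True; A: False; U: False

Unit clause (NOT A) forces A = False.
Try N = False:
  (N OR NOT U) forces U = False.
  clause (A OR N OR U) is falsified — backtrack.
So N = True.
  then (A OR NOT N OR NOT U) forces U = False.
All clauses satisfied.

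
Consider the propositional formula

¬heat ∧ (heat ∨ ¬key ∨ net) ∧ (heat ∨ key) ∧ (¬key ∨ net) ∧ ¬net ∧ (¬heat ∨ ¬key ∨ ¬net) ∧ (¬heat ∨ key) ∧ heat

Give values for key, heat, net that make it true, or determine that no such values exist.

Case heat = True:
  Clause (¬heat) is falsified — contradiction.
Case heat = False:
  Clause (heat) is falsified — contradiction.
Both cases fail, so the formula is unsatisfiable.

Unsatisfiable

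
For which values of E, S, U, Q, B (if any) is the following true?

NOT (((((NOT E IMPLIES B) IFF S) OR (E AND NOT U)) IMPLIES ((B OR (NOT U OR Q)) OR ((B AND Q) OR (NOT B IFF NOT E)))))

E = True, S = True, U = True, Q = False, B = False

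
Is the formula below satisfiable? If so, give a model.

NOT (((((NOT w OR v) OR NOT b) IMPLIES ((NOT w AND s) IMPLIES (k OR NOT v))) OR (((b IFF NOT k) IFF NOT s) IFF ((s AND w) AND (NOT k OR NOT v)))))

w=F; b=F; s=T; k=F; v=T

  NOT (((((NOT w OR v) OR NOT b) IMPLIES ((NOT w AND s) IMPLIES (k OR NOT v))) OR (((b IFF NOT k) IFF NOT s) IFF ((s AND w) AND (NOT k OR NOT v))))) = True
    (((NOT w OR v) OR NOT b) IMPLIES ((NOT w AND s) IMPLIES (k OR NOT v))) OR (((b IFF NOT k) IFF NOT s) IFF ((s AND w) AND (NOT k OR NOT v))) = False
      ((NOT w OR v) OR NOT b) IMPLIES ((NOT w AND s) IMPLIES (k OR NOT v)) = False
        (NOT w OR v) OR NOT b = True
          NOT w OR v = True
            NOT w = True
          NOT b = True
        (NOT w AND s) IMPLIES (k OR NOT v) = False
          NOT w AND s = True
            NOT w = True
          k OR NOT v = False
            NOT v = False
      ((b IFF NOT k) IFF NOT s) IFF ((s AND w) AND (NOT k OR NOT v)) = False
        (b IFF NOT k) IFF NOT s = True
          b IFF NOT k = False
            NOT k = True
          NOT s = False
        (s AND w) AND (NOT k OR NOT v) = False
          s AND w = False
          NOT k OR NOT v = True
            NOT k = True
            NOT v = False
The formula evaluates to True.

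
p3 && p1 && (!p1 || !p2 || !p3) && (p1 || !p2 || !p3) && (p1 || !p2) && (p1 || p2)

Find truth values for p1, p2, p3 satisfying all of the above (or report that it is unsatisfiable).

Unit clause (p3) forces p3 = True.
Unit clause (p1) forces p1 = True.
In (!p1 || !p2 || !p3) only !p2 is left, so p2 = False.
Check each clause:
  (p3): p3 holds.
  (p1): p1 holds.
  (!p1 || !p2 || !p3): !p2 holds.
  (p1 || !p2 || !p3): p1 holds.
  (p1 || !p2): p1 holds.
  (p1 || p2): p1 holds.
All clauses satisfied.

p1: True, p2: False, p3: True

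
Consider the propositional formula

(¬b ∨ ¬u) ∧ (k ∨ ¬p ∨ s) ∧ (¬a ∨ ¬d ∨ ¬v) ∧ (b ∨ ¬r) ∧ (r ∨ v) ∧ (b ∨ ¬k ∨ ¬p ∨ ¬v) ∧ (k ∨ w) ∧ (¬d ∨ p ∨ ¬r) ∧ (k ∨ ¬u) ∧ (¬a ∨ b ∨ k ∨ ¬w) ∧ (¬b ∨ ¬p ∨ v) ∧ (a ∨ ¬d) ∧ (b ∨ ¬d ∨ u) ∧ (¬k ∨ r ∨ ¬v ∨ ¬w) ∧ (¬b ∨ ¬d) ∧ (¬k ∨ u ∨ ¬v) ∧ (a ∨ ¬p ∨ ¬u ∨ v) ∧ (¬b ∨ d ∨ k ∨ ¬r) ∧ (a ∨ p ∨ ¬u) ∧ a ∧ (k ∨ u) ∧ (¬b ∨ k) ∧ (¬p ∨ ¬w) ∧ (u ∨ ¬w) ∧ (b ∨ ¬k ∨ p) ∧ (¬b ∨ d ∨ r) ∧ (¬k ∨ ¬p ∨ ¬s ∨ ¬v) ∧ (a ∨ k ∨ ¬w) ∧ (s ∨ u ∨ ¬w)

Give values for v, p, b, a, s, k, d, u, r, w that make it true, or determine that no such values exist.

Unit clause (a) forces a = True.
Set v = False.
  then (r ∨ v) forces r = True.
  then (b ∨ ¬r) forces b = True.
  then (¬b ∨ ¬p ∨ v) forces p = False.
  then (¬b ∨ ¬d) forces d = False.
  then (¬b ∨ d ∨ k ∨ ¬r) forces k = True.
  then (¬b ∨ ¬u) forces u = False.
  then (u ∨ ¬w) forces w = False.
Set s = False.
All clauses satisfied.

v = False, p = False, b = True, a = True, s = False, k = True, d = False, u = False, r = True, w = False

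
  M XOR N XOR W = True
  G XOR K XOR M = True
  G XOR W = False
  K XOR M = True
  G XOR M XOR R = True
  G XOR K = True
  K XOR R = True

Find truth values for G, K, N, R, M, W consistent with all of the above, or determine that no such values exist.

Adding constraints 2, 5, 7 mod 2: every variable appears an even number of times on the left, so the left side is 0.
But the right sides sum to 1 (mod 2). 0 ≠ 1 — the system is inconsistent.

Unsatisfiable — no assignment works.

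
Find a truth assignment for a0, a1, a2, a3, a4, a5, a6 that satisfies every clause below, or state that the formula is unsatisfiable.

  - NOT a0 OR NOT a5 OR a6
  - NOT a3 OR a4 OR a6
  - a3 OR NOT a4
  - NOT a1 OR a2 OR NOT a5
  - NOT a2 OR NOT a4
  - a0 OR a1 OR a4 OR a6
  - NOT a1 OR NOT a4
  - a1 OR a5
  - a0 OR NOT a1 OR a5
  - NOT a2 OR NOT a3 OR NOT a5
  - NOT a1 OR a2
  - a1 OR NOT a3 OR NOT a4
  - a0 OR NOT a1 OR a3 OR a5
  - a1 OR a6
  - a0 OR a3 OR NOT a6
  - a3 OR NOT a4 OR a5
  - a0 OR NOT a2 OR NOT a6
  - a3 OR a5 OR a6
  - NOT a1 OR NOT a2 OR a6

a0 = False; a1 = False; a2 = False; a3 = True; a4 = False; a5 = True; a6 = True

Set a0 = False.
Set a1 = False.
  then (a1 OR a5) forces a5 = True.
  then (a1 OR a6) forces a6 = True.
  then (a0 OR a3 OR NOT a6) forces a3 = True.
  then (a0 OR NOT a2 OR NOT a6) forces a2 = False.
  then (a1 OR NOT a3 OR NOT a4) forces a4 = False.
All clauses satisfied.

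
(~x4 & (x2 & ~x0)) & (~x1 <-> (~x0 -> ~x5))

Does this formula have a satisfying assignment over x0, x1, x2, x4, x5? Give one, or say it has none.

x0 = False, x1 = True, x2 = True, x4 = False, x5 = True

  ~x4 & (x2 & ~x0) = True
    ~x4 = True
    x2 & ~x0 = True
      ~x0 = True
  ~x1 <-> (~x0 -> ~x5) = True
    ~x1 = False
    ~x0 -> ~x5 = False
      ~x0 = True
      ~x5 = False
Both conjuncts True, so the formula holds.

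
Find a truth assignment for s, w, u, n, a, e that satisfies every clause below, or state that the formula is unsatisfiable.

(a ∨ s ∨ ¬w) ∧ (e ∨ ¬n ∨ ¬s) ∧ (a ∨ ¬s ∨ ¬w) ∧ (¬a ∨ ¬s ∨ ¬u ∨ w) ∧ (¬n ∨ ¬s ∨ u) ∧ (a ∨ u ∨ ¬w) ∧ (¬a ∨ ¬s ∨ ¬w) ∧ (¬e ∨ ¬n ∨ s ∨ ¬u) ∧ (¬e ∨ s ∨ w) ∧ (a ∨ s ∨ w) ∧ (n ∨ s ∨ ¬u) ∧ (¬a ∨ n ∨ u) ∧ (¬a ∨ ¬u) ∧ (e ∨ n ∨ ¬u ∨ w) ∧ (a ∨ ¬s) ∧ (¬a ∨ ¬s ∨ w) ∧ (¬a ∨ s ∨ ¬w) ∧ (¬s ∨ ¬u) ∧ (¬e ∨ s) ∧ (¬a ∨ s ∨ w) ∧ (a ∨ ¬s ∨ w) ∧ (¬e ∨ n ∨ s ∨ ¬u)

Unsatisfiable — no assignment works.

Case a = True:
  (¬a ∨ ¬u) forces u = False.
  (¬a ∨ n ∨ u) forces n = True.
  (¬n ∨ ¬s ∨ u) forces s = False.
  (¬a ∨ s ∨ ¬w) forces w = False.
  Clause (¬a ∨ s ∨ w) is falsified — contradiction.
Case a = False:
  (a ∨ ¬s) forces s = False.
  (a ∨ s ∨ ¬w) forces w = False.
  Clause (a ∨ s ∨ w) is falsified — contradiction.
Both cases fail, so the formula is unsatisfiable.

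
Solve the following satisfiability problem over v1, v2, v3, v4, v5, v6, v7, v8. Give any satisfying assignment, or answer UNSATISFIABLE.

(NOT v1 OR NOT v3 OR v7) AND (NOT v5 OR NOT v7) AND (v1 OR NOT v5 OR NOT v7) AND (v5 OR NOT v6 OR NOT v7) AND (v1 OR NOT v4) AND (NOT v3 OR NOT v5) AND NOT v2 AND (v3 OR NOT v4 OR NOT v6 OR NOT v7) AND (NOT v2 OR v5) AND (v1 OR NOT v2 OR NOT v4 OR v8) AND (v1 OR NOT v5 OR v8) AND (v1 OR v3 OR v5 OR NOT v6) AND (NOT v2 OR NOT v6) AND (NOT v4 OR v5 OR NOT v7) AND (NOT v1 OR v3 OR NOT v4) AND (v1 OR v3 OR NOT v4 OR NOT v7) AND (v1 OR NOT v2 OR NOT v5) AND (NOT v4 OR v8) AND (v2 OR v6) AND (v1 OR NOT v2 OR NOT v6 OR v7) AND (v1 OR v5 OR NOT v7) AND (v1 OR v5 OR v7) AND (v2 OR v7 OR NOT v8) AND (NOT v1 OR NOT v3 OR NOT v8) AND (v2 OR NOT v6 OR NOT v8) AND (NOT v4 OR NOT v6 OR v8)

v1 = True, v2 = False, v3 = False, v4 = False, v5 = False, v6 = True, v7 = False, v8 = False

Unit clause (NOT v2) forces v2 = False.
In (v2 OR v6) only v6 is left, so v6 = True.
In (v2 OR NOT v6 OR NOT v8) only NOT v8 is left, so v8 = False.
In (NOT v4 OR NOT v6 OR v8) only NOT v4 is left, so v4 = False.
Try v1 = False:
  (v1 OR NOT v5 OR v8) forces v5 = False.
  (v5 OR NOT v6 OR NOT v7) forces v7 = False.
  clause (v1 OR v5 OR v7) is falsified — backtrack.
So v1 = True.
Try v3 = True:
  (NOT v1 OR NOT v3 OR v7) forces v7 = True.
  (NOT v5 OR NOT v7) forces v5 = False.
  clause (v5 OR NOT v6 OR NOT v7) is falsified — backtrack.
So v3 = False.
Set v5 = False.
  then (v5 OR NOT v6 OR NOT v7) forces v7 = False.
All clauses satisfied.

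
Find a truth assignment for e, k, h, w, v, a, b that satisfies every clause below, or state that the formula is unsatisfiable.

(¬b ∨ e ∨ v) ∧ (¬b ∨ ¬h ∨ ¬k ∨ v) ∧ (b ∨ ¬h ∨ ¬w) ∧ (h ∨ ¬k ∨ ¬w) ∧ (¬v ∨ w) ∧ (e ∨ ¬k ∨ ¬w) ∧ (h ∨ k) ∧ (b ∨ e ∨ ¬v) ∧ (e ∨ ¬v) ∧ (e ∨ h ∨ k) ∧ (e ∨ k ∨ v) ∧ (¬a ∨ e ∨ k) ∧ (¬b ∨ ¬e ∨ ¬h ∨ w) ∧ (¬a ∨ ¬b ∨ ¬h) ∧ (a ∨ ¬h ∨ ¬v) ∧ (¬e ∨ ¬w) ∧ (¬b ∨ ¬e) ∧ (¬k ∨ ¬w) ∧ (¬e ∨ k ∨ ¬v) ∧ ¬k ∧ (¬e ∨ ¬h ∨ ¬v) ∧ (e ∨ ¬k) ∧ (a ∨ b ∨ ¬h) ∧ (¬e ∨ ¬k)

e = True, k = False, h = True, w = False, v = False, a = True, b = False

Unit clause (¬k) forces k = False.
In (h ∨ k) only h is left, so h = True.
Try e = False:
  (e ∨ ¬v) forces v = False.
  clause (e ∨ k ∨ v) is falsified — backtrack.
So e = True.
  then (¬e ∨ ¬w) forces w = False.
  then (¬b ∨ ¬e) forces b = False.
  then (¬e ∨ k ∨ ¬v) forces v = False.
  then (a ∨ b ∨ ¬h) forces a = True.
All clauses satisfied.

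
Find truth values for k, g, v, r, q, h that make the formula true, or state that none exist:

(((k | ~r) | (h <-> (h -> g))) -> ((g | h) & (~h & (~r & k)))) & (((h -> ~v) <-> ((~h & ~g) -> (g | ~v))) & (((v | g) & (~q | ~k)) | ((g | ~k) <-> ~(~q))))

k=F, g=F, v=F, r=T, q=T, h=F

  ((k | ~r) | (h <-> (h -> g))) -> ((g | h) & (~h & (~r & k))) = True
    (k | ~r) | (h <-> (h -> g)) = False
      k | ~r = False
        ~r = False
      h <-> (h -> g) = False
        h -> g = True
    (g | h) & (~h & (~r & k)) = False
      g | h = False
      ~h & (~r & k) = False
        ~h = True
        ~r & k = False
          ~r = False
  ((h -> ~v) <-> ((~h & ~g) -> (g | ~v))) & (((v | g) & (~q | ~k)) | ((g | ~k) <-> ~(~q))) = True
    (h -> ~v) <-> ((~h & ~g) -> (g | ~v)) = True
      h -> ~v = True
        ~v = True
      (~h & ~g) -> (g | ~v) = True
        ~h & ~g = True
          ~h = True
          ~g = True
        g | ~v = True
          ~v = True
    ((v | g) & (~q | ~k)) | ((g | ~k) <-> ~(~q)) = True
      (v | g) & (~q | ~k) = False
        v | g = False
        ~q | ~k = True
          ~q = False
          ~k = True
      (g | ~k) <-> ~(~q) = True
        g | ~k = True
          ~k = True
        ~(~q) = True
          ~q = False
Both conjuncts True, so the formula holds.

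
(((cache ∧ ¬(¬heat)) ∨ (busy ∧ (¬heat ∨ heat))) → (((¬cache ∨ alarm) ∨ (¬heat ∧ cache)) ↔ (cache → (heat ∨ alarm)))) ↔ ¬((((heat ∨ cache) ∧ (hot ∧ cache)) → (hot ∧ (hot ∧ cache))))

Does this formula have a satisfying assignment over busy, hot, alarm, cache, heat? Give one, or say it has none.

busy = True, hot = True, alarm = False, cache = True, heat = True

  (((cache ∧ ¬(¬heat)) ∨ (busy ∧ (¬heat ∨ heat))) → (((¬cache ∨ alarm) ∨ (¬heat ∧ cache)) ↔ (cache → (heat ∨ alarm)))) ↔ ¬((((heat ∨ cache) ∧ (hot ∧ cache)) → (hot ∧ (hot ∧ cache)))) = True
    ((cache ∧ ¬(¬heat)) ∨ (busy ∧ (¬heat ∨ heat))) → (((¬cache ∨ alarm) ∨ (¬heat ∧ cache)) ↔ (cache → (heat ∨ alarm))) = False
      (cache ∧ ¬(¬heat)) ∨ (busy ∧ (¬heat ∨ heat)) = True
        cache ∧ ¬(¬heat) = True
          ¬(¬heat) = True
            ¬heat = False
        busy ∧ (¬heat ∨ heat) = True
          ¬heat ∨ heat = True
            ¬heat = False
      ((¬cache ∨ alarm) ∨ (¬heat ∧ cache)) ↔ (cache → (heat ∨ alarm)) = False
        (¬cache ∨ alarm) ∨ (¬heat ∧ cache) = False
          ¬cache ∨ alarm = False
            ¬cache = False
          ¬heat ∧ cache = False
            ¬heat = False
        cache → (heat ∨ alarm) = True
          heat ∨ alarm = True
    ¬((((heat ∨ cache) ∧ (hot ∧ cache)) → (hot ∧ (hot ∧ cache)))) = False
      ((heat ∨ cache) ∧ (hot ∧ cache)) → (hot ∧ (hot ∧ cache)) = True
        (heat ∨ cache) ∧ (hot ∧ cache) = True
          heat ∨ cache = True
          hot ∧ cache = True
        hot ∧ (hot ∧ cache) = True
          hot ∧ cache = True
The formula evaluates to True.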